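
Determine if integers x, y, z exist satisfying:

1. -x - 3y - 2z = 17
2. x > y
Yes

Take x = 1, y = 0, z = -9. Substituting into each constraint:
  (1) (-1) - 3(0) - 2(-9) = 17 ✓
  (2) 1 > 0 ✓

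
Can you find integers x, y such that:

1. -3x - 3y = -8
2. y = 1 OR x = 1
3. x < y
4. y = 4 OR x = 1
No

Even the single constraint (-3x - 3y = -8) is infeasible over the integers.

  - -3x - 3y = -8: every term on the left is divisible by 3, so the LHS ≡ 0 (mod 3), but the RHS -8 is not — no integer solution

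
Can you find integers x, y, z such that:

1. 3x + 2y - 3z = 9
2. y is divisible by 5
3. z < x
Yes

Take x = 0, y = 0, z = -3. Substituting into each constraint:
  (1) 3(0) + 2(0) - 3(-3) = 9 ✓
  (2) 0 = 5 × 0, remainder 0 ✓
  (3) -3 < 0 ✓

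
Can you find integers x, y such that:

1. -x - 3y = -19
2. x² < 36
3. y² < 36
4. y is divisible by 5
Yes

Take x = 4, y = 5. Substituting into each constraint:
  (1) (-4) - 3(5) = -19 ✓
  (2) x² = (4)² = 16, and 16 < 36 ✓
  (3) y² = (5)² = 25, and 25 < 36 ✓
  (4) 5 = 5 × 1, remainder 0 ✓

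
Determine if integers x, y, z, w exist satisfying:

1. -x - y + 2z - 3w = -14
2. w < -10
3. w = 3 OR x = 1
Yes

Take x = 1, y = 0, z = -23, w = -11. Substituting into each constraint:
  (1) (-1) + 0 + 2(-23) - 3(-11) = -14 ✓
  (2) -11 < -10 ✓
  (3) x = 1, target 1 ✓ (second branch holds)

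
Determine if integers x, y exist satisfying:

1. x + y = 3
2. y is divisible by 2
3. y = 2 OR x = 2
Yes

Take x = 1, y = 2. Substituting into each constraint:
  (1) 1 + 2 = 3 ✓
  (2) 2 = 2 × 1, remainder 0 ✓
  (3) y = 2, target 2 ✓ (first branch holds)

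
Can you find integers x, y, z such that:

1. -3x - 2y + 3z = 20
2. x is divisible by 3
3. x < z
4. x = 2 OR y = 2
Yes

Take x = 0, y = 2, z = 8. Substituting into each constraint:
  (1) -3(0) - 2(2) + 3(8) = 20 ✓
  (2) 0 = 3 × 0, remainder 0 ✓
  (3) 0 < 8 ✓
  (4) y = 2, target 2 ✓ (second branch holds)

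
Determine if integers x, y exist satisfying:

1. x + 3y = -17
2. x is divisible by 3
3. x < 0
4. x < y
No

A contradictory subset is {x + 3y = -17, x is divisible by 3}. No integer assignment can satisfy these jointly:

  - x + 3y = -17: is a linear equation tying the variables together
  - x is divisible by 3: restricts x to multiples of 3

Modular obstruction: writing x = 3x', every remaining term of the linear equation is divisible by 3, so the left side is ≡ 0 (mod 3); but the right side -17 ≡ 1 (mod 3). No integers can satisfy it.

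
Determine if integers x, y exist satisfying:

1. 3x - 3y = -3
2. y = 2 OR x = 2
Yes

Take x = 2, y = 3. Substituting into each constraint:
  (1) 3(2) - 3(3) = -3 ✓
  (2) x = 2, target 2 ✓ (second branch holds)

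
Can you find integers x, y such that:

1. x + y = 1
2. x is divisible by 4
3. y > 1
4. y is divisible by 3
Yes

Take x = -8, y = 9. Substituting into each constraint:
  (1) (-8) + 9 = 1 ✓
  (2) -8 = 4 × -2, remainder 0 ✓
  (3) 9 > 1 ✓
  (4) 9 = 3 × 3, remainder 0 ✓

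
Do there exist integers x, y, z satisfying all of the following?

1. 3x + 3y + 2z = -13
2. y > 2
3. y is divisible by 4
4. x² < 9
Yes

Take x = 1, y = 4, z = -14. Substituting into each constraint:
  (1) 3(1) + 3(4) + 2(-14) = -13 ✓
  (2) 4 > 2 ✓
  (3) 4 = 4 × 1, remainder 0 ✓
  (4) x² = (1)² = 1, and 1 < 9 ✓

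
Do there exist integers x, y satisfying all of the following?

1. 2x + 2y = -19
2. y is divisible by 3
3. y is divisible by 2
No

Even the single constraint (2x + 2y = -19) is infeasible over the integers.

  - 2x + 2y = -19: every term on the left is divisible by 2, so the LHS ≡ 0 (mod 2), but the RHS -19 is not — no integer solution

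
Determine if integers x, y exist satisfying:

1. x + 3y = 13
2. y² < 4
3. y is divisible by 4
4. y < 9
Yes

Take x = 13, y = 0. Substituting into each constraint:
  (1) 13 + 3(0) = 13 ✓
  (2) y² = (0)² = 0, and 0 < 4 ✓
  (3) 0 = 4 × 0, remainder 0 ✓
  (4) 0 < 9 ✓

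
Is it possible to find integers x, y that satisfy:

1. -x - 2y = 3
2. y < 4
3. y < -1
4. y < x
Yes

Take x = 1, y = -2. Substituting into each constraint:
  (1) (-1) - 2(-2) = 3 ✓
  (2) -2 < 4 ✓
  (3) -2 < -1 ✓
  (4) -2 < 1 ✓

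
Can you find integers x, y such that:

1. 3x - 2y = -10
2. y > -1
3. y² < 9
Yes

Take x = -2, y = 2. Substituting into each constraint:
  (1) 3(-2) - 2(2) = -10 ✓
  (2) 2 > -1 ✓
  (3) y² = (2)² = 4, and 4 < 9 ✓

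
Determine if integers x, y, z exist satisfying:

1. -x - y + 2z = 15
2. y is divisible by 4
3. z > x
Yes

Take x = 13, y = 0, z = 14. Substituting into each constraint:
  (1) (-13) + 0 + 2(14) = 15 ✓
  (2) 0 = 4 × 0, remainder 0 ✓
  (3) 14 > 13 ✓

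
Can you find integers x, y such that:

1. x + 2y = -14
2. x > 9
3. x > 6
Yes

Take x = 10, y = -12. Substituting into each constraint:
  (1) 10 + 2(-12) = -14 ✓
  (2) 10 > 9 ✓
  (3) 10 > 6 ✓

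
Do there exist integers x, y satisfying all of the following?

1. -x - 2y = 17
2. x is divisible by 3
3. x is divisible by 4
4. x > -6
No

A contradictory subset is {-x - 2y = 17, x is divisible by 4}. No integer assignment can satisfy these jointly:

  - -x - 2y = 17: is a linear equation tying the variables together
  - x is divisible by 4: restricts x to multiples of 4

Modular obstruction: writing x = 4x', every remaining term of the linear equation is divisible by 2, so the left side is ≡ 0 (mod 2); but the right side 17 ≡ 1 (mod 2). No integers can satisfy it.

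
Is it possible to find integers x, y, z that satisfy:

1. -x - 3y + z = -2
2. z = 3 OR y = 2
Yes

Take x = -4, y = 2, z = 0. Substituting into each constraint:
  (1) 4 - 3(2) + 0 = -2 ✓
  (2) y = 2, target 2 ✓ (second branch holds)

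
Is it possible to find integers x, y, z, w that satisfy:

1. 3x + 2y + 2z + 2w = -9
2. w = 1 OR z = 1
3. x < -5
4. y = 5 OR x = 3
Yes

Take x = -7, y = 5, z = 0, w = 1. Substituting into each constraint:
  (1) 3(-7) + 2(5) + 2(0) + 2(1) = -9 ✓
  (2) w = 1, target 1 ✓ (first branch holds)
  (3) -7 < -5 ✓
  (4) y = 5, target 5 ✓ (first branch holds)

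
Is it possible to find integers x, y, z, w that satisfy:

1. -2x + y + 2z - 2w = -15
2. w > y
Yes

Take x = 0, y = -1, z = -7, w = 0. Substituting into each constraint:
  (1) -2(0) + (-1) + 2(-7) - 2(0) = -15 ✓
  (2) 0 > -1 ✓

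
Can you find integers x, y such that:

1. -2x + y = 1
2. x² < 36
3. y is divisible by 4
No

A contradictory subset is {-2x + y = 1, y is divisible by 4}. No integer assignment can satisfy these jointly:

  - -2x + y = 1: is a linear equation tying the variables together
  - y is divisible by 4: restricts y to multiples of 4

Modular obstruction: writing y = 4y', every remaining term of the linear equation is divisible by 2, so the left side is ≡ 0 (mod 2); but the right side 1 ≡ 1 (mod 2). No integers can satisfy it.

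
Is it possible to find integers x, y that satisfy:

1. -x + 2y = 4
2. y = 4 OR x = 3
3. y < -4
No

The full constraint system is jointly infeasible over the integers. Each constraint and what it forces:

  - -x + 2y = 4: is a linear equation tying the variables together
  - y = 4 OR x = 3: forces a choice: either y = 4 or x = 3
  - y < -4: bounds one variable relative to a constant

Split on the disjunction (y = 4 OR x = 3):
  • If y = 4: this contradicts the bound y ≤ -5.
  • If x = 3: with x = 3, every remaining term of the linear equation is divisible by 2, so the left side is ≡ 0 (mod 2); but the right side 7 ≡ 1 (mod 2). No integers can satisfy it.
Both branches are infeasible, so the system has no integer solution.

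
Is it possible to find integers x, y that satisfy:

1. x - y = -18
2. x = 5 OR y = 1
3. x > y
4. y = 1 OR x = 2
No

A contradictory subset is {x - y = -18, x > y}. No integer assignment can satisfy these jointly:

  - x - y = -18: is a linear equation tying the variables together
  - x > y: bounds one variable relative to another variable

From the equation, x − y = -18, i.e. x − y = -18; but x > y requires x − y ≥ 1. Contradiction.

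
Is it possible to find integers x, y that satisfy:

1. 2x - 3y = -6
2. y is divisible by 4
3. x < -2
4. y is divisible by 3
Yes

Take x = -3, y = 0. Substituting into each constraint:
  (1) 2(-3) - 3(0) = -6 ✓
  (2) 0 = 4 × 0, remainder 0 ✓
  (3) -3 < -2 ✓
  (4) 0 = 3 × 0, remainder 0 ✓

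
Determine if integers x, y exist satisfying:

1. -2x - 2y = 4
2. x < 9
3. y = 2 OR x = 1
Yes

Take x = -4, y = 2. Substituting into each constraint:
  (1) -2(-4) - 2(2) = 4 ✓
  (2) -4 < 9 ✓
  (3) y = 2, target 2 ✓ (first branch holds)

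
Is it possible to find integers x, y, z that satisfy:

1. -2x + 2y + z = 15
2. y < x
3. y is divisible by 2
Yes

Take x = 1, y = 0, z = 17. Substituting into each constraint:
  (1) -2(1) + 2(0) + 17 = 15 ✓
  (2) 0 < 1 ✓
  (3) 0 = 2 × 0, remainder 0 ✓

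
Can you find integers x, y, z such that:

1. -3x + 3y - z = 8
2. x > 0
Yes

Take x = 1, y = 4, z = 1. Substituting into each constraint:
  (1) -3(1) + 3(4) + (-1) = 8 ✓
  (2) 1 > 0 ✓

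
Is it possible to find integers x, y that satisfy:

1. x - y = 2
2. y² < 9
Yes

Take x = 0, y = -2. Substituting into each constraint:
  (1) 0 + 2 = 2 ✓
  (2) y² = (-2)² = 4, and 4 < 9 ✓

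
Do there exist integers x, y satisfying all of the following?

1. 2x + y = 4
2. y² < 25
Yes

Take x = 2, y = 0. Substituting into each constraint:
  (1) 2(2) + 0 = 4 ✓
  (2) y² = (0)² = 0, and 0 < 25 ✓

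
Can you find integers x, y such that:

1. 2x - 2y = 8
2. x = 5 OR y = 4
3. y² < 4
Yes

Take x = 5, y = 1. Substituting into each constraint:
  (1) 2(5) - 2(1) = 8 ✓
  (2) x = 5, target 5 ✓ (first branch holds)
  (3) y² = (1)² = 1, and 1 < 4 ✓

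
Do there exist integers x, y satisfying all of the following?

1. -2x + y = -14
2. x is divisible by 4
Yes

Take x = 0, y = -14. Substituting into each constraint:
  (1) -2(0) + (-14) = -14 ✓
  (2) 0 = 4 × 0, remainder 0 ✓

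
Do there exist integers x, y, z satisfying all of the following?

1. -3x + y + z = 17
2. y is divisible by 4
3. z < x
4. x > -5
Yes

Take x = 1, y = 20, z = 0. Substituting into each constraint:
  (1) -3(1) + 20 + 0 = 17 ✓
  (2) 20 = 4 × 5, remainder 0 ✓
  (3) 0 < 1 ✓
  (4) 1 > -5 ✓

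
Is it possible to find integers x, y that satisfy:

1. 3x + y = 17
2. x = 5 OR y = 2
Yes

Take x = 5, y = 2. Substituting into each constraint:
  (1) 3(5) + 2 = 17 ✓
  (2) x = 5, target 5 ✓ (first branch holds)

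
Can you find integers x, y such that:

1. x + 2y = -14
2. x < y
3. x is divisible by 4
Yes

Take x = -8, y = -3. Substituting into each constraint:
  (1) (-8) + 2(-3) = -14 ✓
  (2) -8 < -3 ✓
  (3) -8 = 4 × -2, remainder 0 ✓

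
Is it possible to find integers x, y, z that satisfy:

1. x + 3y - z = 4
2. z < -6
Yes

Take x = -3, y = 0, z = -7. Substituting into each constraint:
  (1) (-3) + 3(0) + 7 = 4 ✓
  (2) -7 < -6 ✓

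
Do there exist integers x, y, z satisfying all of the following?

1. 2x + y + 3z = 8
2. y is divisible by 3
Yes

Take x = 4, y = 0, z = 0. Substituting into each constraint:
  (1) 2(4) + 0 + 3(0) = 8 ✓
  (2) 0 = 3 × 0, remainder 0 ✓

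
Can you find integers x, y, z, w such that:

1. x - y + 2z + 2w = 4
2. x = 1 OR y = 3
Yes

Take x = 1, y = -3, z = 0, w = 0. Substituting into each constraint:
  (1) 1 + 3 + 2(0) + 2(0) = 4 ✓
  (2) x = 1, target 1 ✓ (first branch holds)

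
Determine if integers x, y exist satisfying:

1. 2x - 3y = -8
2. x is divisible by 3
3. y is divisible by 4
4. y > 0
No

A contradictory subset is {2x - 3y = -8, x is divisible by 3, y is divisible by 4}. No integer assignment can satisfy these jointly:

  - 2x - 3y = -8: is a linear equation tying the variables together
  - x is divisible by 3: restricts x to multiples of 3
  - y is divisible by 4: restricts y to multiples of 4

Modular obstruction: writing x = 3x' and writing y = 4y', every remaining term of the linear equation is divisible by 6, so the left side is ≡ 0 (mod 6); but the right side -8 ≡ 4 (mod 6). No integers can satisfy it.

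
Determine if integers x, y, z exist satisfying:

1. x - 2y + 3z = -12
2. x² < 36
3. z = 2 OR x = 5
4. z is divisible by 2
Yes

Take x = 2, y = 10, z = 2. Substituting into each constraint:
  (1) 2 - 2(10) + 3(2) = -12 ✓
  (2) x² = (2)² = 4, and 4 < 36 ✓
  (3) z = 2, target 2 ✓ (first branch holds)
  (4) 2 = 2 × 1, remainder 0 ✓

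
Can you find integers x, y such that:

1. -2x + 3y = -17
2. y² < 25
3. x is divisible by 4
Yes

Take x = 4, y = -3. Substituting into each constraint:
  (1) -2(4) + 3(-3) = -17 ✓
  (2) y² = (-3)² = 9, and 9 < 25 ✓
  (3) 4 = 4 × 1, remainder 0 ✓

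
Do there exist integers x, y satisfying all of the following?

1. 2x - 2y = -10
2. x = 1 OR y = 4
Yes

Take x = -1, y = 4. Substituting into each constraint:
  (1) 2(-1) - 2(4) = -10 ✓
  (2) y = 4, target 4 ✓ (second branch holds)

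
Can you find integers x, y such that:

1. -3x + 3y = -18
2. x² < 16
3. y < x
Yes

Take x = 0, y = -6. Substituting into each constraint:
  (1) -3(0) + 3(-6) = -18 ✓
  (2) x² = (0)² = 0, and 0 < 16 ✓
  (3) -6 < 0 ✓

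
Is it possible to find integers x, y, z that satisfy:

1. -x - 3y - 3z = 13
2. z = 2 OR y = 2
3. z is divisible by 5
Yes

Take x = -19, y = 2, z = 0. Substituting into each constraint:
  (1) 19 - 3(2) - 3(0) = 13 ✓
  (2) y = 2, target 2 ✓ (second branch holds)
  (3) 0 = 5 × 0, remainder 0 ✓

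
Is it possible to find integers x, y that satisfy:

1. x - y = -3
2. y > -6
Yes

Take x = 0, y = 3. Substituting into each constraint:
  (1) 0 + (-3) = -3 ✓
  (2) 3 > -6 ✓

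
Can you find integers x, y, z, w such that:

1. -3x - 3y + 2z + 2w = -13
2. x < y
Yes

Take x = -1, y = 0, z = -8, w = 0. Substituting into each constraint:
  (1) -3(-1) - 3(0) + 2(-8) + 2(0) = -13 ✓
  (2) -1 < 0 ✓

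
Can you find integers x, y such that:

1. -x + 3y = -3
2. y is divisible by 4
Yes

Take x = 3, y = 0. Substituting into each constraint:
  (1) (-3) + 3(0) = -3 ✓
  (2) 0 = 4 × 0, remainder 0 ✓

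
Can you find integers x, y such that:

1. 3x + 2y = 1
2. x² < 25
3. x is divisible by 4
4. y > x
No

A contradictory subset is {3x + 2y = 1, x is divisible by 4}. No integer assignment can satisfy these jointly:

  - 3x + 2y = 1: is a linear equation tying the variables together
  - x is divisible by 4: restricts x to multiples of 4

Modular obstruction: writing x = 4x', every remaining term of the linear equation is divisible by 2, so the left side is ≡ 0 (mod 2); but the right side 1 ≡ 1 (mod 2). No integers can satisfy it.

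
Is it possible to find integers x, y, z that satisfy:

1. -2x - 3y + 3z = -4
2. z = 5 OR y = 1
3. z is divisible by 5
Yes

Take x = 11, y = -1, z = 5. Substituting into each constraint:
  (1) -2(11) - 3(-1) + 3(5) = -4 ✓
  (2) z = 5, target 5 ✓ (first branch holds)
  (3) 5 = 5 × 1, remainder 0 ✓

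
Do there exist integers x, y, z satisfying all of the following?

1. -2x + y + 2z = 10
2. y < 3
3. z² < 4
Yes

Take x = -4, y = 2, z = 0. Substituting into each constraint:
  (1) -2(-4) + 2 + 2(0) = 10 ✓
  (2) 2 < 3 ✓
  (3) z² = (0)² = 0, and 0 < 4 ✓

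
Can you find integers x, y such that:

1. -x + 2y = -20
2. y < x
Yes

Take x = 0, y = -10. Substituting into each constraint:
  (1) 0 + 2(-10) = -20 ✓
  (2) -10 < 0 ✓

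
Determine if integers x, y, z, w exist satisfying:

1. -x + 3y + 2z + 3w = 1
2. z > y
Yes

Take x = 1, y = 0, z = 1, w = 0. Substituting into each constraint:
  (1) (-1) + 3(0) + 2(1) + 3(0) = 1 ✓
  (2) 1 > 0 ✓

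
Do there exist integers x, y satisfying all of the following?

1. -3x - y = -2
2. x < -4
Yes

Take x = -5, y = 17. Substituting into each constraint:
  (1) -3(-5) + (-17) = -2 ✓
  (2) -5 < -4 ✓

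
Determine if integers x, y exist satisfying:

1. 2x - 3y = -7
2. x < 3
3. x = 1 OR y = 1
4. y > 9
No

A contradictory subset is {2x - 3y = -7, x < 3, y > 9}. No integer assignment can satisfy these jointly:

  - 2x - 3y = -7: is a linear equation tying the variables together
  - x < 3: bounds one variable relative to a constant
  - y > 9: bounds one variable relative to a constant

Range argument: with x ∈ [−∞, 2], y ∈ [10, ∞], the left side of the equation is at most -26, but the right side is -7 > -26. No integer solution exists.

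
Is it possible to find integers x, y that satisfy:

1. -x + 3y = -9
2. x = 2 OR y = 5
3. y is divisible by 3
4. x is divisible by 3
No

A contradictory subset is {-x + 3y = -9, x = 2 OR y = 5, y is divisible by 3}. No integer assignment can satisfy these jointly:

  - -x + 3y = -9: is a linear equation tying the variables together
  - x = 2 OR y = 5: forces a choice: either x = 2 or y = 5
  - y is divisible by 3: restricts y to multiples of 3

Split on the disjunction (x = 2 OR y = 5):
  • If x = 2: with x = 2, writing y = 3y', every remaining term of the linear equation is divisible by 9, so the left side is ≡ 0 (mod 9); but the right side -7 ≡ 2 (mod 9). No integers can satisfy it.
  • If y = 5: this contradicts the divisibility constraint — 5 is not a multiple of 3.
Both branches are infeasible, so the system has no integer solution.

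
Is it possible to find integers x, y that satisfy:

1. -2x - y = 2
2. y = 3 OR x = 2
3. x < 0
No

The full constraint system is jointly infeasible over the integers. Each constraint and what it forces:

  - -2x - y = 2: is a linear equation tying the variables together
  - y = 3 OR x = 2: forces a choice: either y = 3 or x = 2
  - x < 0: bounds one variable relative to a constant

Split on the disjunction (y = 3 OR x = 2):
  • If y = 3: with y = 3, every remaining term of the linear equation is divisible by 2, so the left side is ≡ 0 (mod 2); but the right side 5 ≡ 1 (mod 2). No integers can satisfy it.
  • If x = 2: this contradicts the bound x ≤ -1.
Both branches are infeasible, so the system has no integer solution.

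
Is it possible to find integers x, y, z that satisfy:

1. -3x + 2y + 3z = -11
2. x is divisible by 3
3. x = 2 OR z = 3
Yes

Take x = 12, y = 8, z = 3. Substituting into each constraint:
  (1) -3(12) + 2(8) + 3(3) = -11 ✓
  (2) 12 = 3 × 4, remainder 0 ✓
  (3) z = 3, target 3 ✓ (second branch holds)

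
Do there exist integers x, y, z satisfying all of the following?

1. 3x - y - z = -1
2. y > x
Yes

Take x = 0, y = 1, z = 0. Substituting into each constraint:
  (1) 3(0) + (-1) + 0 = -1 ✓
  (2) 1 > 0 ✓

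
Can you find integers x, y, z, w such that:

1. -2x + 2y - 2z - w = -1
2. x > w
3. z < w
Yes

Take x = 2, y = 2, z = 0, w = 1. Substituting into each constraint:
  (1) -2(2) + 2(2) - 2(0) + (-1) = -1 ✓
  (2) 2 > 1 ✓
  (3) 0 < 1 ✓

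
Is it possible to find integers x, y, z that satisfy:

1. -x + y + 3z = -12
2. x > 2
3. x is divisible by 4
Yes

Take x = 4, y = -8, z = 0. Substituting into each constraint:
  (1) (-4) + (-8) + 3(0) = -12 ✓
  (2) 4 > 2 ✓
  (3) 4 = 4 × 1, remainder 0 ✓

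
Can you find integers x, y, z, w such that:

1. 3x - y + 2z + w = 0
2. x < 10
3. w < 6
Yes

Take x = 0, y = 0, z = 0, w = 0. Substituting into each constraint:
  (1) 3(0) + 0 + 2(0) + 0 = 0 ✓
  (2) 0 < 10 ✓
  (3) 0 < 6 ✓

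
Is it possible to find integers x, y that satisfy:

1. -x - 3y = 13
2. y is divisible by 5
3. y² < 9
Yes

Take x = -13, y = 0. Substituting into each constraint:
  (1) 13 - 3(0) = 13 ✓
  (2) 0 = 5 × 0, remainder 0 ✓
  (3) y² = (0)² = 0, and 0 < 9 ✓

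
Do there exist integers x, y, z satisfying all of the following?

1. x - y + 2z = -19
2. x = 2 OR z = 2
Yes

Take x = 2, y = 21, z = 0. Substituting into each constraint:
  (1) 2 + (-21) + 2(0) = -19 ✓
  (2) x = 2, target 2 ✓ (first branch holds)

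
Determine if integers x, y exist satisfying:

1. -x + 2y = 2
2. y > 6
Yes

Take x = 12, y = 7. Substituting into each constraint:
  (1) (-12) + 2(7) = 2 ✓
  (2) 7 > 6 ✓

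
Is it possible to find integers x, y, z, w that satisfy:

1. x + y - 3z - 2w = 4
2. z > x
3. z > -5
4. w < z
Yes

Take x = -1, y = 3, z = 0, w = -1. Substituting into each constraint:
  (1) (-1) + 3 - 3(0) - 2(-1) = 4 ✓
  (2) 0 > -1 ✓
  (3) 0 > -5 ✓
  (4) -1 < 0 ✓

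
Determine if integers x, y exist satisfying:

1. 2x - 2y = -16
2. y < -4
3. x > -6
No

The full constraint system is jointly infeasible over the integers. Each constraint and what it forces:

  - 2x - 2y = -16: is a linear equation tying the variables together
  - y < -4: bounds one variable relative to a constant
  - x > -6: bounds one variable relative to a constant

Range argument: with x ∈ [-5, ∞], y ∈ [−∞, -5], the left side of the equation is at least 0, but the right side is -16 < 0. No integer solution exists.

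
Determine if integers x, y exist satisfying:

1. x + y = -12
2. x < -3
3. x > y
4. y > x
No

A contradictory subset is {x > y, y > x}. No integer assignment can satisfy these jointly:

  - x > y: bounds one variable relative to another variable
  - y > x: bounds one variable relative to another variable

Direct contradiction: x > y and y > x cannot both hold.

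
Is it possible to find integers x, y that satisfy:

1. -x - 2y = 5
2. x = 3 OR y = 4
Yes

Take x = 3, y = -4. Substituting into each constraint:
  (1) (-3) - 2(-4) = 5 ✓
  (2) x = 3, target 3 ✓ (first branch holds)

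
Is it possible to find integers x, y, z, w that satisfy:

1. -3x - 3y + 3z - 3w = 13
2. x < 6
No

Even the single constraint (-3x - 3y + 3z - 3w = 13) is infeasible over the integers.

  - -3x - 3y + 3z - 3w = 13: every term on the left is divisible by 3, so the LHS ≡ 0 (mod 3), but the RHS 13 is not — no integer solution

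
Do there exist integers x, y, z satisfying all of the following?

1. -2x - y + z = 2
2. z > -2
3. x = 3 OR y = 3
Yes

Take x = 3, y = -8, z = 0. Substituting into each constraint:
  (1) -2(3) + 8 + 0 = 2 ✓
  (2) 0 > -2 ✓
  (3) x = 3, target 3 ✓ (first branch holds)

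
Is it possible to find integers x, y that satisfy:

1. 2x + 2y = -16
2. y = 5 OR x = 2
Yes

Take x = 2, y = -10. Substituting into each constraint:
  (1) 2(2) + 2(-10) = -16 ✓
  (2) x = 2, target 2 ✓ (second branch holds)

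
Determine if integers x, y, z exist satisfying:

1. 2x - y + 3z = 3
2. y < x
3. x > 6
Yes

Take x = 9, y = 0, z = -5. Substituting into each constraint:
  (1) 2(9) + 0 + 3(-5) = 3 ✓
  (2) 0 < 9 ✓
  (3) 9 > 6 ✓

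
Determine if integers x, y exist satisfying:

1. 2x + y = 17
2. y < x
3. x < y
No

A contradictory subset is {y < x, x < y}. No integer assignment can satisfy these jointly:

  - y < x: bounds one variable relative to another variable
  - x < y: bounds one variable relative to another variable

Direct contradiction: x > y and y > x cannot both hold.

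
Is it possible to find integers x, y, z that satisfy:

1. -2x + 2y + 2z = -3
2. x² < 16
No

Even the single constraint (-2x + 2y + 2z = -3) is infeasible over the integers.

  - -2x + 2y + 2z = -3: every term on the left is divisible by 2, so the LHS ≡ 0 (mod 2), but the RHS -3 is not — no integer solution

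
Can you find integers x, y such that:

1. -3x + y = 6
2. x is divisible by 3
Yes

Take x = 0, y = 6. Substituting into each constraint:
  (1) -3(0) + 6 = 6 ✓
  (2) 0 = 3 × 0, remainder 0 ✓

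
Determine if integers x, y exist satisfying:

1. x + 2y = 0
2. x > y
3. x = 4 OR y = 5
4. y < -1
Yes

Take x = 4, y = -2. Substituting into each constraint:
  (1) 4 + 2(-2) = 0 ✓
  (2) 4 > -2 ✓
  (3) x = 4, target 4 ✓ (first branch holds)
  (4) -2 < -1 ✓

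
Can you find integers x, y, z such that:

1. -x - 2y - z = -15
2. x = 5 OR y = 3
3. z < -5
Yes

Take x = 5, y = 8, z = -6. Substituting into each constraint:
  (1) (-5) - 2(8) + 6 = -15 ✓
  (2) x = 5, target 5 ✓ (first branch holds)
  (3) -6 < -5 ✓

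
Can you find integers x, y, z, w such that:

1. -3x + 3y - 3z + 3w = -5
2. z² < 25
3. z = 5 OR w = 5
No

Even the single constraint (-3x + 3y - 3z + 3w = -5) is infeasible over the integers.

  - -3x + 3y - 3z + 3w = -5: every term on the left is divisible by 3, so the LHS ≡ 0 (mod 3), but the RHS -5 is not — no integer solution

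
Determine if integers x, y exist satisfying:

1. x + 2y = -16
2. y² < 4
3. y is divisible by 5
Yes

Take x = -16, y = 0. Substituting into each constraint:
  (1) (-16) + 2(0) = -16 ✓
  (2) y² = (0)² = 0, and 0 < 4 ✓
  (3) 0 = 5 × 0, remainder 0 ✓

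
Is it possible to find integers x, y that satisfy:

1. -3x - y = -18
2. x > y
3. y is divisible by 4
Yes

Take x = 6, y = 0. Substituting into each constraint:
  (1) -3(6) + 0 = -18 ✓
  (2) 6 > 0 ✓
  (3) 0 = 4 × 0, remainder 0 ✓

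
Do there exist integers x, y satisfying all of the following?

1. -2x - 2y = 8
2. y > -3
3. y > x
Yes

Take x = -3, y = -1. Substituting into each constraint:
  (1) -2(-3) - 2(-1) = 8 ✓
  (2) -1 > -3 ✓
  (3) -1 > -3 ✓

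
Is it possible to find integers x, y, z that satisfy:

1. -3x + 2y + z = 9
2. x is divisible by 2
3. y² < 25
Yes

Take x = 0, y = 0, z = 9. Substituting into each constraint:
  (1) -3(0) + 2(0) + 9 = 9 ✓
  (2) 0 = 2 × 0, remainder 0 ✓
  (3) y² = (0)² = 0, and 0 < 25 ✓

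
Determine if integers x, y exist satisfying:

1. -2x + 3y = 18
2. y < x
Yes

Take x = 21, y = 20. Substituting into each constraint:
  (1) -2(21) + 3(20) = 18 ✓
  (2) 20 < 21 ✓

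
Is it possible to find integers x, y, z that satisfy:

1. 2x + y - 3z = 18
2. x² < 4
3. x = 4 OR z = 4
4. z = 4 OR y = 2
Yes

Take x = 0, y = 30, z = 4. Substituting into each constraint:
  (1) 2(0) + 30 - 3(4) = 18 ✓
  (2) x² = (0)² = 0, and 0 < 4 ✓
  (3) z = 4, target 4 ✓ (second branch holds)
  (4) z = 4, target 4 ✓ (first branch holds)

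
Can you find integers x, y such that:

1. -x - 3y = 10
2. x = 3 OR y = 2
Yes

Take x = -16, y = 2. Substituting into each constraint:
  (1) 16 - 3(2) = 10 ✓
  (2) y = 2, target 2 ✓ (second branch holds)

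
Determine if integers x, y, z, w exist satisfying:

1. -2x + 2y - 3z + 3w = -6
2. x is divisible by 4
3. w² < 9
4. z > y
Yes

Take x = 0, y = 0, z = 1, w = -1. Substituting into each constraint:
  (1) -2(0) + 2(0) - 3(1) + 3(-1) = -6 ✓
  (2) 0 = 4 × 0, remainder 0 ✓
  (3) w² = (-1)² = 1, and 1 < 9 ✓
  (4) 1 > 0 ✓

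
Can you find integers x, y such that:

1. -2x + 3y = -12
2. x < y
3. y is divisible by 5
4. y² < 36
No

A contradictory subset is {-2x + 3y = -12, x < y, y² < 36}. No integer assignment can satisfy these jointly:

  - -2x + 3y = -12: is a linear equation tying the variables together
  - x < y: bounds one variable relative to another variable
  - y² < 36: restricts y to |y| ≤ 5

The bounds confine y to {-5, -4, -3, -2, -1, 0, 1, 2, 3, 4, 5}. For each value, substitute into the equation:
  • y = -5: the equation gives -2x = 3, so x would not be an integer.
  • y = -4: the equation forces x = 0, but y > x fails since -4 ≤ 0.
  • y = -3: the equation gives -2x = -3, so x would not be an integer.
  • y = -2: the equation forces x = 3, but y > x fails since -2 ≤ 3.
  • y = -1: the equation gives -2x = -9, so x would not be an integer.
  • y = 0: the equation forces x = 6, but y > x fails since 0 ≤ 6.
  • y = 1: the equation gives -2x = -15, so x would not be an integer.
  • y = 2: the equation forces x = 9, but y > x fails since 2 ≤ 9.
  • y = 3: the equation gives -2x = -21, so x would not be an integer.
  • y = 4: the equation forces x = 12, but y > x fails since 4 ≤ 12.
  • y = 5: the equation gives -2x = -27, so x would not be an integer.
Every case fails, so no integer solution exists.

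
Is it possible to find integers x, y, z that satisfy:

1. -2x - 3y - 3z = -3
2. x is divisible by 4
Yes

Take x = 0, y = 1, z = 0. Substituting into each constraint:
  (1) -2(0) - 3(1) - 3(0) = -3 ✓
  (2) 0 = 4 × 0, remainder 0 ✓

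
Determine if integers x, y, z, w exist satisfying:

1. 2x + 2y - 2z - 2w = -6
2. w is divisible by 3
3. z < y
Yes

Take x = -4, y = 1, z = 0, w = 0. Substituting into each constraint:
  (1) 2(-4) + 2(1) - 2(0) - 2(0) = -6 ✓
  (2) 0 = 3 × 0, remainder 0 ✓
  (3) 0 < 1 ✓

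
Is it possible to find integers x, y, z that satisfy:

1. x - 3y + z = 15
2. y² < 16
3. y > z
Yes

Take x = 18, y = 1, z = 0. Substituting into each constraint:
  (1) 18 - 3(1) + 0 = 15 ✓
  (2) y² = (1)² = 1, and 1 < 16 ✓
  (3) 1 > 0 ✓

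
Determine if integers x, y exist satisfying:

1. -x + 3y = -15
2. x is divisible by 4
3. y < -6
Yes

Take x = -12, y = -9. Substituting into each constraint:
  (1) 12 + 3(-9) = -15 ✓
  (2) -12 = 4 × -3, remainder 0 ✓
  (3) -9 < -6 ✓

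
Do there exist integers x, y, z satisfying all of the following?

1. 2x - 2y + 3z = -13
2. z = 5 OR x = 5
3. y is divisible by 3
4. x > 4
Yes

Take x = 7, y = 21, z = 5. Substituting into each constraint:
  (1) 2(7) - 2(21) + 3(5) = -13 ✓
  (2) z = 5, target 5 ✓ (first branch holds)
  (3) 21 = 3 × 7, remainder 0 ✓
  (4) 7 > 4 ✓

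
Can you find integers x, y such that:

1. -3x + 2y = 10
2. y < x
Yes

Take x = -12, y = -13. Substituting into each constraint:
  (1) -3(-12) + 2(-13) = 10 ✓
  (2) -13 < -12 ✓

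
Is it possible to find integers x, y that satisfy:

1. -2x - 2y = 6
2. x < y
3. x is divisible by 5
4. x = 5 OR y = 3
No

The full constraint system is jointly infeasible over the integers. Each constraint and what it forces:

  - -2x - 2y = 6: is a linear equation tying the variables together
  - x < y: bounds one variable relative to another variable
  - x is divisible by 5: restricts x to multiples of 5
  - x = 5 OR y = 3: forces a choice: either x = 5 or y = 3

Split on the disjunction (x = 5 OR y = 3):
  • If x = 5: the equation forces y = -8, giving (x, y) = (5, -8), which violates y > x.
  • If y = 3: with y = 3, writing x = 5x', every remaining term of the linear equation is divisible by 10, so the left side is ≡ 0 (mod 10); but the right side 12 ≡ 2 (mod 10). No integers can satisfy it.
Both branches are infeasible, so the system has no integer solution.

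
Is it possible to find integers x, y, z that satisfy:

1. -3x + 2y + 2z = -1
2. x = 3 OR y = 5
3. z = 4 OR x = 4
Yes

Take x = 3, y = 0, z = 4. Substituting into each constraint:
  (1) -3(3) + 2(0) + 2(4) = -1 ✓
  (2) x = 3, target 3 ✓ (first branch holds)
  (3) z = 4, target 4 ✓ (first branch holds)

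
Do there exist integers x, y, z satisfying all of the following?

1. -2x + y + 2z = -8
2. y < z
Yes

Take x = 5, y = 0, z = 1. Substituting into each constraint:
  (1) -2(5) + 0 + 2(1) = -8 ✓
  (2) 0 < 1 ✓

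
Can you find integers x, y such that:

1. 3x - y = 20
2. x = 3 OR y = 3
Yes

Take x = 3, y = -11. Substituting into each constraint:
  (1) 3(3) + 11 = 20 ✓
  (2) x = 3, target 3 ✓ (first branch holds)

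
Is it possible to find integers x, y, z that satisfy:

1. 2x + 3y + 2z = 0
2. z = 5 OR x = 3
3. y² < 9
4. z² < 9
Yes

Take x = 3, y = -2, z = 0. Substituting into each constraint:
  (1) 2(3) + 3(-2) + 2(0) = 0 ✓
  (2) x = 3, target 3 ✓ (second branch holds)
  (3) y² = (-2)² = 4, and 4 < 9 ✓
  (4) z² = (0)² = 0, and 0 < 9 ✓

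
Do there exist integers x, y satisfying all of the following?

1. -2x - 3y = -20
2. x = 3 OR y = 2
Yes

Take x = 7, y = 2. Substituting into each constraint:
  (1) -2(7) - 3(2) = -20 ✓
  (2) y = 2, target 2 ✓ (second branch holds)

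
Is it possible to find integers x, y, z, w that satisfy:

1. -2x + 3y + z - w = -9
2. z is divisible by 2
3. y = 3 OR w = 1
Yes

Take x = 1, y = -2, z = 0, w = 1. Substituting into each constraint:
  (1) -2(1) + 3(-2) + 0 + (-1) = -9 ✓
  (2) 0 = 2 × 0, remainder 0 ✓
  (3) w = 1, target 1 ✓ (second branch holds)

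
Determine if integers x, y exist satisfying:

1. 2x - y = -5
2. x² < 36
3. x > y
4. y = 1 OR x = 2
No

A contradictory subset is {2x - y = -5, x > y, y = 1 OR x = 2}. No integer assignment can satisfy these jointly:

  - 2x - y = -5: is a linear equation tying the variables together
  - x > y: bounds one variable relative to another variable
  - y = 1 OR x = 2: forces a choice: either y = 1 or x = 2

Split on the disjunction (y = 1 OR x = 2):
  • If y = 1: the equation forces x = -2, giving (y, x) = (1, -2), which violates x > y.
  • If x = 2: the equation forces y = 9, giving (x, y) = (2, 9), which violates x > y.
Both branches are infeasible, so the system has no integer solution.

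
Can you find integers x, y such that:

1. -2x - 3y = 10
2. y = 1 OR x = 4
Yes

Take x = 4, y = -6. Substituting into each constraint:
  (1) -2(4) - 3(-6) = 10 ✓
  (2) x = 4, target 4 ✓ (second branch holds)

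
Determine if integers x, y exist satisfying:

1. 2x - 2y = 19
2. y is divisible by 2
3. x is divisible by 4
No

Even the single constraint (2x - 2y = 19) is infeasible over the integers.

  - 2x - 2y = 19: every term on the left is divisible by 2, so the LHS ≡ 0 (mod 2), but the RHS 19 is not — no integer solution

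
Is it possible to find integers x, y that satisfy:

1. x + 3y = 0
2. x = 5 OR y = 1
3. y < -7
No

The full constraint system is jointly infeasible over the integers. Each constraint and what it forces:

  - x + 3y = 0: is a linear equation tying the variables together
  - x = 5 OR y = 1: forces a choice: either x = 5 or y = 1
  - y < -7: bounds one variable relative to a constant

Split on the disjunction (x = 5 OR y = 1):
  • If x = 5: with x = 5, every remaining term of the linear equation is divisible by 3, so the left side is ≡ 0 (mod 3); but the right side -5 ≡ 1 (mod 3). No integers can satisfy it.
  • If y = 1: this contradicts the bound y ≤ -8.
Both branches are infeasible, so the system has no integer solution.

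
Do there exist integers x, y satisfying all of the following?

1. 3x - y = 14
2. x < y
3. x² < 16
No

The full constraint system is jointly infeasible over the integers. Each constraint and what it forces:

  - 3x - y = 14: is a linear equation tying the variables together
  - x < y: bounds one variable relative to another variable
  - x² < 16: restricts x to |x| ≤ 3

Propagating the comparison: y > x and x ≥ -3 give y ≥ -2. Range argument: with x ∈ [-3, 3], y ∈ [-2, ∞], the left side of the equation is at most 11, but the right side is 14 > 11. No integer solution exists.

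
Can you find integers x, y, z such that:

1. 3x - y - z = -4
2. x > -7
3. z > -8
Yes

Take x = -1, y = 1, z = 0. Substituting into each constraint:
  (1) 3(-1) + (-1) + 0 = -4 ✓
  (2) -1 > -7 ✓
  (3) 0 > -8 ✓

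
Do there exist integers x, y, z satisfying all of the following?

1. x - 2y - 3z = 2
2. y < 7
Yes

Take x = 0, y = -1, z = 0. Substituting into each constraint:
  (1) 0 - 2(-1) - 3(0) = 2 ✓
  (2) -1 < 7 ✓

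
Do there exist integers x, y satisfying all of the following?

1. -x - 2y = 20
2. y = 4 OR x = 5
Yes

Take x = -28, y = 4. Substituting into each constraint:
  (1) 28 - 2(4) = 20 ✓
  (2) y = 4, target 4 ✓ (first branch holds)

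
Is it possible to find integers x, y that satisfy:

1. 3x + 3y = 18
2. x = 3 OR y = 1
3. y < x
Yes

Take x = 5, y = 1. Substituting into each constraint:
  (1) 3(5) + 3(1) = 18 ✓
  (2) y = 1, target 1 ✓ (second branch holds)
  (3) 1 < 5 ✓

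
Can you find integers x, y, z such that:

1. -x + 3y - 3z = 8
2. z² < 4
Yes

Take x = 1, y = 3, z = 0. Substituting into each constraint:
  (1) (-1) + 3(3) - 3(0) = 8 ✓
  (2) z² = (0)² = 0, and 0 < 4 ✓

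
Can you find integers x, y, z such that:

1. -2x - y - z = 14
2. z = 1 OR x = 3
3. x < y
Yes

Take x = -6, y = -3, z = 1. Substituting into each constraint:
  (1) -2(-6) + 3 + (-1) = 14 ✓
  (2) z = 1, target 1 ✓ (first branch holds)
  (3) -6 < -3 ✓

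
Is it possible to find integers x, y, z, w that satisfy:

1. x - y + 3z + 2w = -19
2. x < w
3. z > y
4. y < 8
Yes

Take x = -8, y = 0, z = 1, w = -7. Substituting into each constraint:
  (1) (-8) + 0 + 3(1) + 2(-7) = -19 ✓
  (2) -8 < -7 ✓
  (3) 1 > 0 ✓
  (4) 0 < 8 ✓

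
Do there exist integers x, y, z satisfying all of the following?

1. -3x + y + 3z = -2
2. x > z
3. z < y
Yes

Take x = 1, y = 1, z = 0. Substituting into each constraint:
  (1) -3(1) + 1 + 3(0) = -2 ✓
  (2) 1 > 0 ✓
  (3) 0 < 1 ✓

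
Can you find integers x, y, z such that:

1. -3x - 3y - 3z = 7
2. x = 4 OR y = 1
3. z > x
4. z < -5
No

Even the single constraint (-3x - 3y - 3z = 7) is infeasible over the integers.

  - -3x - 3y - 3z = 7: every term on the left is divisible by 3, so the LHS ≡ 0 (mod 3), but the RHS 7 is not — no integer solution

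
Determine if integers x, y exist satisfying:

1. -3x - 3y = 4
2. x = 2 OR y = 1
No

Even the single constraint (-3x - 3y = 4) is infeasible over the integers.

  - -3x - 3y = 4: every term on the left is divisible by 3, so the LHS ≡ 0 (mod 3), but the RHS 4 is not — no integer solution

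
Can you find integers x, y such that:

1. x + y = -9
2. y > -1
Yes

Take x = -9, y = 0. Substituting into each constraint:
  (1) (-9) + 0 = -9 ✓
  (2) 0 > -1 ✓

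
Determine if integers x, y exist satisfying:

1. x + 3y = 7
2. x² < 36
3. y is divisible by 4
Yes

Take x = -5, y = 4. Substituting into each constraint:
  (1) (-5) + 3(4) = 7 ✓
  (2) x² = (-5)² = 25, and 25 < 36 ✓
  (3) 4 = 4 × 1, remainder 0 ✓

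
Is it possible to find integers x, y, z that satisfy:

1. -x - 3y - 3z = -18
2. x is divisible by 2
Yes

Take x = 0, y = 0, z = 6. Substituting into each constraint:
  (1) 0 - 3(0) - 3(6) = -18 ✓
  (2) 0 = 2 × 0, remainder 0 ✓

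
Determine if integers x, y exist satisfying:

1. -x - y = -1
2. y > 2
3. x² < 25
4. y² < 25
Yes

Take x = -2, y = 3. Substituting into each constraint:
  (1) 2 + (-3) = -1 ✓
  (2) 3 > 2 ✓
  (3) x² = (-2)² = 4, and 4 < 25 ✓
  (4) y² = (3)² = 9, and 9 < 25 ✓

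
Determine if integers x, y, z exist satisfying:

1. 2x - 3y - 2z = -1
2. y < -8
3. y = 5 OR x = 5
Yes

Take x = 5, y = -9, z = 19. Substituting into each constraint:
  (1) 2(5) - 3(-9) - 2(19) = -1 ✓
  (2) -9 < -8 ✓
  (3) x = 5, target 5 ✓ (second branch holds)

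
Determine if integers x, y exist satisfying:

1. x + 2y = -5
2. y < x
Yes

Take x = -1, y = -2. Substituting into each constraint:
  (1) (-1) + 2(-2) = -5 ✓
  (2) -2 < -1 ✓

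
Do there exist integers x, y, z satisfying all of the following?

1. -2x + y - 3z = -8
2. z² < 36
Yes

Take x = 4, y = 0, z = 0. Substituting into each constraint:
  (1) -2(4) + 0 - 3(0) = -8 ✓
  (2) z² = (0)² = 0, and 0 < 36 ✓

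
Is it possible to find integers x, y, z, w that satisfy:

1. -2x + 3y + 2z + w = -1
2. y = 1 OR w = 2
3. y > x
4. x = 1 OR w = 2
Yes

Take x = 0, y = 1, z = -3, w = 2. Substituting into each constraint:
  (1) -2(0) + 3(1) + 2(-3) + 2 = -1 ✓
  (2) y = 1, target 1 ✓ (first branch holds)
  (3) 1 > 0 ✓
  (4) w = 2, target 2 ✓ (second branch holds)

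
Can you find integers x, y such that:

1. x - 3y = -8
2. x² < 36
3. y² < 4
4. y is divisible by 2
No

The full constraint system is jointly infeasible over the integers. Each constraint and what it forces:

  - x - 3y = -8: is a linear equation tying the variables together
  - x² < 36: restricts x to |x| ≤ 5
  - y² < 4: restricts y to |y| ≤ 1
  - y is divisible by 2: restricts y to multiples of 2

The quadratic bounds confine the variables to a finite set (x ∈ {-5, …, 5}, y ∈ {-1, …, 1}); checking each of the 33 combinations against the remaining constraints yields no solution.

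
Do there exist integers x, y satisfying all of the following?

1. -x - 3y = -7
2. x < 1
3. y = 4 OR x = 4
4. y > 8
No

A contradictory subset is {x < 1, y = 4 OR x = 4, y > 8}. No integer assignment can satisfy these jointly:

  - x < 1: bounds one variable relative to a constant
  - y = 4 OR x = 4: forces a choice: either y = 4 or x = 4
  - y > 8: bounds one variable relative to a constant

Split on the disjunction (y = 4 OR x = 4):
  • If y = 4: this contradicts the bound y ≥ 9.
  • If x = 4: this contradicts the bound x ≤ 0.
Both branches are infeasible, so the system has no integer solution.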